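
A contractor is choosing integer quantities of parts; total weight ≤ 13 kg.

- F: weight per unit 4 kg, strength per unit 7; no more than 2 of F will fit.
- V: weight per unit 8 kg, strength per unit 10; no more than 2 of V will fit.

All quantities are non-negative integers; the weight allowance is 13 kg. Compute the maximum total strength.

Take 1×F and 1×V: weight 12 ≤ 13, strength 1·7 + 1·10 = 17.
No other integer combination yields more.

17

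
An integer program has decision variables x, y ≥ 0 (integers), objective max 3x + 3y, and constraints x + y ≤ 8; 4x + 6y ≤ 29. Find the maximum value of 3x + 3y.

21

Relaxing integrality, the LP optimum is 21.75 at (x,y) = (7.25, 0), which is not an integer point.
(x,y)=(7,0): 1·7+1·0=7≤8, 4·7+6·0=28≤29, objective 21.
(x,y)=(6,0): 1·6+1·0=6≤8, 4·6+6·0=24≤29, objective 18.
Maximum is 21 at (x,y)=(7,0).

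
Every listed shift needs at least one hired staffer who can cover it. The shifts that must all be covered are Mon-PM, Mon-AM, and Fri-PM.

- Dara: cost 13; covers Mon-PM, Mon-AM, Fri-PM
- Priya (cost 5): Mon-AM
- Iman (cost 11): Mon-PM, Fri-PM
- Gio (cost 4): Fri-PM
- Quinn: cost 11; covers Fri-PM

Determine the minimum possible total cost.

13

This is a weighted set-cover instance.
The greedy cost-per-new-shift heuristic would pick Gio, Priya, and Iman for 20, but a cheaper cover exists.
Dara alone covers Mon-PM, Mon-AM, Fri-PM — every shift.
Total cost: 13.
No cover costs less than 13.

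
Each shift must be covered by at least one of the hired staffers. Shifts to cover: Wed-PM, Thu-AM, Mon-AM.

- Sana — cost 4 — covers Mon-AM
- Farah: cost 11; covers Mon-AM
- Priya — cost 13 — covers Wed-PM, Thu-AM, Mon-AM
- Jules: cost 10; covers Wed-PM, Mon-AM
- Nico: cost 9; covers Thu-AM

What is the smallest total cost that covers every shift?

13

The greedy cost-per-new-shift heuristic would pick Sana and Priya for 17, but a cheaper cover exists.
Priya alone covers Wed-PM, Thu-AM, Mon-AM — every shift.
Total cost: 13.
No cover costs less than 13.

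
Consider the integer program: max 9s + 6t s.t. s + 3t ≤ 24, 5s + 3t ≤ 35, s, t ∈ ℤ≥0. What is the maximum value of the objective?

66

Relaxing integrality, the LP optimum is 67.25 at (s,t) = (2.75, 7.08), which is not an integer point.
(s,t)=(4,5): 1·4+3·5=19≤24, 5·4+3·5=35≤35, objective 66.
(s,t)=(3,6): 1·3+3·6=21≤24, 5·3+3·6=33≤35, objective 63.
(s,t)=(4,4): 1·4+3·4=16≤24, 5·4+3·4=32≤35, objective 60.
(s,t)=(2,7): 1·2+3·7=23≤24, 5·2+3·7=31≤35, objective 60.
No feasible integer point exceeds 66.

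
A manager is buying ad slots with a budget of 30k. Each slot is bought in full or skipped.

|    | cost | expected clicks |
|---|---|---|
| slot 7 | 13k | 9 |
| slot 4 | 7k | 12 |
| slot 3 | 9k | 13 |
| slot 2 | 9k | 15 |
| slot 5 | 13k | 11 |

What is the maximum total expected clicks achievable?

40

Allowing fractional choices, the relaxed optimum would be about 44.2, but ad slots are indivisible.
slot 4 + slot 2 + slot 5: cost 7 + 9 + 13 = 29 ≤ 30, expected clicks 12 + 15 + 11 = 38.
slot 4 + slot 3 + slot 2: cost 7 + 9 + 9 = 25 ≤ 30, expected clicks 12 + 13 + 15 = 40.
Best is slot 4, slot 3, and slot 2 with total expected clicks 40.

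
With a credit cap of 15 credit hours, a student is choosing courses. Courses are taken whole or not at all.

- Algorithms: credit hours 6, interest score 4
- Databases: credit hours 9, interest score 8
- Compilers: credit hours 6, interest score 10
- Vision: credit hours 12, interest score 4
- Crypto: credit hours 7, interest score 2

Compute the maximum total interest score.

This is a 0-1 knapsack instance.
Databases + Compilers: credit hours 9 + 6 = 15 ≤ 15, interest score 8 + 10 = 18.
Algorithms + Compilers: credit hours 6 + 6 = 12 ≤ 15, interest score 4 + 10 = 14.
Compilers + Crypto: credit hours 6 + 7 = 13 ≤ 15, interest score 10 + 2 = 12.
Best is Databases and Compilers with total interest score 18.

18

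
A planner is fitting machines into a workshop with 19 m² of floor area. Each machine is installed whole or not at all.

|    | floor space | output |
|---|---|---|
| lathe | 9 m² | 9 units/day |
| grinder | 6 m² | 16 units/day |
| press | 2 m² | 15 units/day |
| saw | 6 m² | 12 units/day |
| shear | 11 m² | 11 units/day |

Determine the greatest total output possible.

This is an integer program with binary decision variables.
Take grinder, press, and saw: floor space 6 + 2 + 6 = 14 ≤ 19, output 16 + 15 + 12 = 43.
No other feasible combination does better.

43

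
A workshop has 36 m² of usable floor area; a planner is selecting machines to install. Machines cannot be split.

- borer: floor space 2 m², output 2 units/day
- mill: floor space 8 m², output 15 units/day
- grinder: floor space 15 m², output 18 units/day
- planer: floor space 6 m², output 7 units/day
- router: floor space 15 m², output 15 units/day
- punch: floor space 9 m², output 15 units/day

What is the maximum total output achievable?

borer + mill + grinder + punch: floor space 2 + 8 + 15 + 9 = 34 ≤ 36, output 2 + 15 + 18 + 15 = 50.
mill + grinder + punch: floor space 8 + 15 + 9 = 32 ≤ 36, output 15 + 18 + 15 = 48.
borer + mill + router + punch: floor space 2 + 8 + 15 + 9 = 34 ≤ 36, output 2 + 15 + 15 + 15 = 47.
Best is borer, mill, grinder, and punch with total output 50.

50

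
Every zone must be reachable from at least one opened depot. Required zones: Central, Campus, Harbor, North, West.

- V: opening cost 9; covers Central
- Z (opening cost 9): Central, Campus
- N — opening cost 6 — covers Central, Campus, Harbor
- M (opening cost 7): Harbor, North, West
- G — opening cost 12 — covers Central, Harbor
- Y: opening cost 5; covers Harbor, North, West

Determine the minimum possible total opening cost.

11

Choose N and Y: together they cover Central, Campus, Harbor, North, West — every zone.
Total opening cost: 6 + 5 = 11.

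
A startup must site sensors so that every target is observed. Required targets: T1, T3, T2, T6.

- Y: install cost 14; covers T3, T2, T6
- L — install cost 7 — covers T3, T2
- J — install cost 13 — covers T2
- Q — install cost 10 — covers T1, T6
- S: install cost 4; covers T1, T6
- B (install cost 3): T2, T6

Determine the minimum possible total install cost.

11

This is a weighted set-cover instance.
The greedy cost-per-new-target heuristic would pick B, S, and L for 14, but a cheaper cover exists.
Choose L and S: together they cover T1, T3, T2, T6 — every target.
Total install cost: 7 + 4 = 11.
No cover costs less than 11.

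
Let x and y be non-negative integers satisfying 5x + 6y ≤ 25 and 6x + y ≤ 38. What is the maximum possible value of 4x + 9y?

36

(x,y)=(0,4) is feasible, giving 36.
(x,y)=(1,3) is feasible, giving 31.
The best lattice point is (0,4), giving 36.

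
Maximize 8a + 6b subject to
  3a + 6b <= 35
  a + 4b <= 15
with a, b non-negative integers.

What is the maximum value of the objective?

88

The continuous relaxation peaks at (11.7, 0) with value 93.33; rounding to a feasible lattice point costs some objective.
(a,b)=(11,0): 3·11+6·0=33≤35, 1·11+4·0=11≤15, objective 88.
(a,b)=(10,0): 3·10+6·0=30≤35, 1·10+4·0=10≤15, objective 80.
No feasible integer point exceeds 88.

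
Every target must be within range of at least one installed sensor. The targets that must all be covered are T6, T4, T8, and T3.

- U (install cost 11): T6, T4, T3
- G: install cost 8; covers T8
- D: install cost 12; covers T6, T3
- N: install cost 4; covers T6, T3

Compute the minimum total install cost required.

The greedy cost-per-new-target heuristic would pick N, G, and U for 23, but a cheaper cover exists.
Choose U and G: together they cover T6, T4, T8, T3 — every target.
Total install cost: 11 + 8 = 19.
No cover costs less than 19.

19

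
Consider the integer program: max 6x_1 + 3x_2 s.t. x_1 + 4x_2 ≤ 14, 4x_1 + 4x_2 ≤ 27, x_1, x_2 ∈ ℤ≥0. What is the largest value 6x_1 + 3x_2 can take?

36

The continuous relaxation peaks at (6.75, 0) with value 40.50; rounding to a feasible lattice point costs some objective.
(x_1,x_2)=(6,0): 1·6+4·0=6≤14, 4·6+4·0=24≤27, objective 36.
(x_1,x_2)=(5,1): 1·5+4·1=9≤14, 4·5+4·1=24≤27, objective 33.
(x_1,x_2)=(5,0): 1·5+4·0=5≤14, 4·5+4·0=20≤27, objective 30.
The best lattice point is (6,0), giving 36.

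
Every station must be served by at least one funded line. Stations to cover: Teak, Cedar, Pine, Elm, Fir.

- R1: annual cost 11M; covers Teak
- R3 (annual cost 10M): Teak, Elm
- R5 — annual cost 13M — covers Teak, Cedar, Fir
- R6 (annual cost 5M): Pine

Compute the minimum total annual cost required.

This is an integer covering problem.
Choose R3, R5, and R6: together they cover Teak, Cedar, Pine, Elm, Fir — every station.
Total annual cost: 10 + 13 + 5 = 28.

28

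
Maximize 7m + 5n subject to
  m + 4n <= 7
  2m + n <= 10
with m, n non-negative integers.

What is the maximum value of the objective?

Relaxing integrality, the LP optimum is 35.86 at (m,n) = (4.71, 0.571), which is not an integer point.
(m,n)=(5,0): 1·5+4·0=5≤7, 2·5+1·0=10≤10, objective 35.
(m,n)=(4,0): 1·4+4·0=4≤7, 2·4+1·0=8≤10, objective 28.
Maximum is 35 at (m,n)=(5,0).

35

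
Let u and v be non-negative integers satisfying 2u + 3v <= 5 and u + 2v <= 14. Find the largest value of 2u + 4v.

(u,v)=(1,1): 2·1+3·1=5≤5, 1·1+2·1=3≤14, objective 6.
(u,v)=(0,1): 2·0+3·1=3≤5, 1·0+2·1=2≤14, objective 4.
No feasible integer point exceeds 6.

6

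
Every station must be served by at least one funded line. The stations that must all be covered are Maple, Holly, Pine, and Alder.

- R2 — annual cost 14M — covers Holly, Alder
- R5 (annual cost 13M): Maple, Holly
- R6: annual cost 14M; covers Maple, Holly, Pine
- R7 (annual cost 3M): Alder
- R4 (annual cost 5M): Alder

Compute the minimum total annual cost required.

17

This is a weighted set-cover instance.
Choose R6 and R7: together they cover Maple, Holly, Pine, Alder — every station.
Total annual cost: 14 + 3 = 17.
No cover costs less than 17.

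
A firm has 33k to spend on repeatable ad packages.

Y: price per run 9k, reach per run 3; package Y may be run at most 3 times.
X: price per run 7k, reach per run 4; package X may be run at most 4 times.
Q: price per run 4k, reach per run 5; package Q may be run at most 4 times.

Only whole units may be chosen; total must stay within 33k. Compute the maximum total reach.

Take 2×X and 4×Q: price 30 ≤ 33, reach 2·4 + 4·5 = 28.
Q has the best ratio (5/4) and is taken to its limit of 4; remaining capacity is filled optimally with the others.

28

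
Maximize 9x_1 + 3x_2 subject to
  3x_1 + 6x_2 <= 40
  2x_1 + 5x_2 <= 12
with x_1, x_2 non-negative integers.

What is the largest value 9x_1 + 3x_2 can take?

(x_1,x_2)=(6,0) is feasible, giving 54.
(x_1,x_2)=(5,0) is feasible, giving 45.
No feasible integer point exceeds 54.

54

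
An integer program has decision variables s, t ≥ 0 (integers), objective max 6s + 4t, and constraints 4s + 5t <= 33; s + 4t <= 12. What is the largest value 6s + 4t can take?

48

(s,t)=(8,0) is feasible, giving 48.
(s,t)=(7,1) is feasible, giving 46.
(s,t)=(7,0) is feasible, giving 42.
Maximum is 48 at (s,t)=(8,0).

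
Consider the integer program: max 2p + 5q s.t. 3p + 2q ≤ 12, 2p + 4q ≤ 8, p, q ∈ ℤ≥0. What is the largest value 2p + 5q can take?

10

(p,q)=(0,2): 3·0+2·2=4≤12, 2·0+4·2=8≤8, objective 10.
(p,q)=(1,1): 3·1+2·1=5≤12, 2·1+4·1=6≤8, objective 7.
(p,q)=(0,1): 3·0+2·1=2≤12, 2·0+4·1=4≤8, objective 5.
No feasible integer point exceeds 10.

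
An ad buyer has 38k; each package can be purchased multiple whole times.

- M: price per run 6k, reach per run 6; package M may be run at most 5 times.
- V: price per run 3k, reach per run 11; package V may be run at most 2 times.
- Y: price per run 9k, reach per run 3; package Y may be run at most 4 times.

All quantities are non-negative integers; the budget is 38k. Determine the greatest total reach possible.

This is a bounded integer knapsack.
5×M and 2×V: price 36 ≤ 38, reach 5·6 + 2·11 = 52.
4×M and 2×V: price 30 ≤ 38, reach 4·6 + 2·11 = 46.
Best is 52.

52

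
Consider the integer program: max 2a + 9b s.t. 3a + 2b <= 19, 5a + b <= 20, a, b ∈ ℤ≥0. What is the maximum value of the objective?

81

Relaxing integrality, the LP optimum is 85.50 at (a,b) = (0, 9.5), which is not an integer point.
(a,b)=(0,9): 3·0+2·9=18≤19, 5·0+1·9=9≤20, objective 81.
(a,b)=(1,8): 3·1+2·8=19≤19, 5·1+1·8=13≤20, objective 74.
The best lattice point is (0,9), giving 81.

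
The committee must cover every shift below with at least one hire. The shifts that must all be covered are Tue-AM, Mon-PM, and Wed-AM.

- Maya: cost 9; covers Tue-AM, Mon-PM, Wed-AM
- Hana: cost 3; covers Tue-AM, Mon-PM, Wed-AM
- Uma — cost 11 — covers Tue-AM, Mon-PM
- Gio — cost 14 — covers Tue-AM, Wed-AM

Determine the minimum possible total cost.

Hana alone covers Tue-AM, Mon-PM, Wed-AM — every shift.
Total cost: 3.
No cover costs less than 3.

3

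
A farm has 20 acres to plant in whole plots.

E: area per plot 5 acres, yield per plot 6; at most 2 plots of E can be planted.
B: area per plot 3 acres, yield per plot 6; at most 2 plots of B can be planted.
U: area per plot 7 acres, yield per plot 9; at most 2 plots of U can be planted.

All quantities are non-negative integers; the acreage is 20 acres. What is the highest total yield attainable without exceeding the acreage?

B has the best ratio (6/3); taking only B gives at most 2×6 = 12 (stopped by the supply cap of 2).
Mixing does better — 2×B and 2×U: area 20 ≤ 20, yield 2·6 + 2·9 = 30.

30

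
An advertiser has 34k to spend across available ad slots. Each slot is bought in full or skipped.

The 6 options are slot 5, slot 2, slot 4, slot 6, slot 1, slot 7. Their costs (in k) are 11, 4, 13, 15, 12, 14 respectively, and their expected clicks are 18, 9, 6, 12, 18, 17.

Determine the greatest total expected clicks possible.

45

This is an integer program with binary decision variables.
Allowing fractional choices, the relaxed optimum would be about 53.5, but ad slots are indivisible.
slot 5 + slot 2 + slot 7: cost 11 + 4 + 14 = 29 ≤ 34, expected clicks 18 + 9 + 17 = 44.
slot 2 + slot 1 + slot 7: cost 4 + 12 + 14 = 30 ≤ 34, expected clicks 9 + 18 + 17 = 44.
slot 5 + slot 2 + slot 1: cost 11 + 4 + 12 = 27 ≤ 34, expected clicks 18 + 9 + 18 = 45.
Best is slot 5, slot 2, and slot 1 with total expected clicks 45.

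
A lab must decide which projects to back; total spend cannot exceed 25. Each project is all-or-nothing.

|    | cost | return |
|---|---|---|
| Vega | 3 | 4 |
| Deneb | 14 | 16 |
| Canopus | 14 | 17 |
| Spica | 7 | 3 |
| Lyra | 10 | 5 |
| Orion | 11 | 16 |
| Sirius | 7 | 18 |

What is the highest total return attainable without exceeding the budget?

39

Vega + Canopus + Sirius: cost 3 + 14 + 7 = 24 ≤ 25, return 4 + 17 + 18 = 39.
Vega + Deneb + Sirius: cost 3 + 14 + 7 = 24 ≤ 25, return 4 + 16 + 18 = 38.
Vega + Orion + Sirius: cost 3 + 11 + 7 = 21 ≤ 25, return 4 + 16 + 18 = 38.
Best is Vega, Canopus, and Sirius with total return 39.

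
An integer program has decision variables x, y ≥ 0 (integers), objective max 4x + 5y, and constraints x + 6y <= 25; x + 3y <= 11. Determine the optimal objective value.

(x,y)=(11,0) is feasible, giving 44.
(x,y)=(10,0) is feasible, giving 40.
The best lattice point is (11,0), giving 44.

44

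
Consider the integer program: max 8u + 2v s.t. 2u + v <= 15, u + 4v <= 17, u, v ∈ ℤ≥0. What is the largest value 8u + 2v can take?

58

The continuous relaxation peaks at (7.5, 0) with value 60.00; rounding to a feasible lattice point costs some objective.
(u,v)=(7,1): 2·7+1·1=15≤15, 1·7+4·1=11≤17, objective 58.
(u,v)=(7,0): 2·7+1·0=14≤15, 1·7+4·0=7≤17, objective 56.
(u,v)=(6,2): 2·6+1·2=14≤15, 1·6+4·2=14≤17, objective 52.
Maximum is 58 at (u,v)=(7,1).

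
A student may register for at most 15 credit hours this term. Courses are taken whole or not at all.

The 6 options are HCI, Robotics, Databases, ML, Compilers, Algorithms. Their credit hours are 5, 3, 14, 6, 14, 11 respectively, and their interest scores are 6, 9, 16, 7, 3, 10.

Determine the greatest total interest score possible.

22

This is an integer program with binary decision variables.
HCI + Robotics + ML: credit hours 5 + 3 + 6 = 14 ≤ 15, interest score 6 + 9 + 7 = 22.
Robotics + Algorithms: credit hours 3 + 11 = 14 ≤ 15, interest score 9 + 10 = 19.
Best is HCI, Robotics, and ML with total interest score 22.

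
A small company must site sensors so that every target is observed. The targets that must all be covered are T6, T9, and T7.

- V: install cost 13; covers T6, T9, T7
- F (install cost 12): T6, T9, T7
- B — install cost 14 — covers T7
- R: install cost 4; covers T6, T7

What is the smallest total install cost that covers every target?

12

This is a weighted set-cover instance.
The greedy cost-per-new-target heuristic would pick R and F for 16, but a cheaper cover exists.
F alone covers T6, T9, T7 — every target.
Total install cost: 12.
No cover costs less than 12.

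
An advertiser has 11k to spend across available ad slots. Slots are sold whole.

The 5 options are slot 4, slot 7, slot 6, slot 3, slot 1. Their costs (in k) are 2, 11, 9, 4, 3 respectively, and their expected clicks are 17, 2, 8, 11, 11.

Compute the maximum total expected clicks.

39

Treat it as a binary knapsack problem.
Allowing fractional choices, the relaxed optimum would be about 40.8, but ad slots are indivisible.
slot 4 + slot 1: cost 2 + 3 = 5 ≤ 11, expected clicks 17 + 11 = 28.
slot 4 + slot 3 + slot 1: cost 2 + 4 + 3 = 9 ≤ 11, expected clicks 17 + 11 + 11 = 39.
Best is slot 4, slot 3, and slot 1 with total expected clicks 39.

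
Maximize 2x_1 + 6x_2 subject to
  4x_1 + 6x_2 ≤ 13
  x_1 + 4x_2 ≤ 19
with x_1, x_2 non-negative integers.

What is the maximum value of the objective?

12

Relaxing integrality, the LP optimum is 13.00 at (x_1,x_2) = (0, 2.17), which is not an integer point.
(x_1,x_2)=(0,2): 4·0+6·2=12≤13, 1·0+4·2=8≤19, objective 12.
(x_1,x_2)=(1,1): 4·1+6·1=10≤13, 1·1+4·1=5≤19, objective 8.
(x_1,x_2)=(0,1): 4·0+6·1=6≤13, 1·0+4·1=4≤19, objective 6.
Maximum is 12 at (x_1,x_2)=(0,2).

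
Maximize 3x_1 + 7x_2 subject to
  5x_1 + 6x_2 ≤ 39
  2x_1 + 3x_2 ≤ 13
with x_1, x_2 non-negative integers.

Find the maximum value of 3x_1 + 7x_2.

28

Relaxing integrality, the LP optimum is 30.33 at (x_1,x_2) = (0, 4.33), which is not an integer point.
(x_1,x_2)=(0,4): 5·0+6·4=24≤39, 2·0+3·4=12≤13, objective 28.
(x_1,x_2)=(1,3): 5·1+6·3=23≤39, 2·1+3·3=11≤13, objective 24.
(x_1,x_2)=(0,3): 5·0+6·3=18≤39, 2·0+3·3=9≤13, objective 21.
Maximum is 28 at (x_1,x_2)=(0,4).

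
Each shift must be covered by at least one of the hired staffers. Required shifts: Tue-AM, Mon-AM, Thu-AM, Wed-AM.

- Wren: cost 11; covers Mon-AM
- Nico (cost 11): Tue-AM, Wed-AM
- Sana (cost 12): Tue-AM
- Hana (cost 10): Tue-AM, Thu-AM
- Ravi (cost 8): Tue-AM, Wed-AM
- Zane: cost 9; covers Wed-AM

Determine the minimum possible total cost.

Choose Wren, Hana, and Ravi: together they cover Tue-AM, Mon-AM, Thu-AM, Wed-AM — every shift.
Total cost: 11 + 10 + 8 = 29.

29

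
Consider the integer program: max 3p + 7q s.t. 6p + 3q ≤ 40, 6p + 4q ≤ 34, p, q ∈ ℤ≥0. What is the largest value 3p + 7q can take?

Relaxing integrality, the LP optimum is 59.50 at (p,q) = (0, 8.5), which is not an integer point.
(p,q)=(0,8): 6·0+3·8=24≤40, 6·0+4·8=32≤34, objective 56.
(p,q)=(1,7): 6·1+3·7=27≤40, 6·1+4·7=34≤34, objective 52.
(p,q)=(0,7): 6·0+3·7=21≤40, 6·0+4·7=28≤34, objective 49.
Maximum is 56 at (p,q)=(0,8).

56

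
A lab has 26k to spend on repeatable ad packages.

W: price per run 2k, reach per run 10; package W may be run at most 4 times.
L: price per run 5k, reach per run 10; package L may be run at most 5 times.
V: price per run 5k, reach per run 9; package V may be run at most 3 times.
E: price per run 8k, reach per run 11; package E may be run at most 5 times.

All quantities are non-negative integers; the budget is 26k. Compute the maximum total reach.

3×W and 4×L: price 26 ≤ 26, reach 3·10 + 4·10 = 70.
4×W, 2×L, and 1×E: price 26 ≤ 26, reach 4·10 + 2·10 + 1·11 = 71.
Best is 71.

71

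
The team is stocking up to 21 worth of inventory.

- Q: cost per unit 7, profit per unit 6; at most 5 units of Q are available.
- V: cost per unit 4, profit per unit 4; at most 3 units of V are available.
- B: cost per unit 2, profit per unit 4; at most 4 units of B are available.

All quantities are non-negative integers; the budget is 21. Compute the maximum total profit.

28

B has the best ratio (4/2); taking only B gives at most 4×4 = 16 (stopped by the supply cap of 4).
Mixing does better — 3×V and 4×B: cost 20 ≤ 21, profit 3·4 + 4·4 = 28.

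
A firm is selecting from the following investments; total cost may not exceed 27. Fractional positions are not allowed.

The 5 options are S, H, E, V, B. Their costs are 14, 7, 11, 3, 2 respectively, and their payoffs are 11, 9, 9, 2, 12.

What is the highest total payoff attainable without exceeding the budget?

34

Allowing fractional choices, the relaxed optimum would be about 35.5, but investments are indivisible.
S + H + B: cost 14 + 7 + 2 = 23 ≤ 27, payoff 11 + 9 + 12 = 32.
S + H + V + B: cost 14 + 7 + 3 + 2 = 26 ≤ 27, payoff 11 + 9 + 2 + 12 = 34.
Best is S, H, V, and B with total payoff 34.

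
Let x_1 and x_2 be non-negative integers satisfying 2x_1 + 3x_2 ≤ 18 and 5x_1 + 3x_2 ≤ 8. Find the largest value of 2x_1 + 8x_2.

16

(x_1,x_2)=(0,2): 2·0+3·2=6≤18, 5·0+3·2=6≤8, objective 16.
(x_1,x_2)=(1,1): 2·1+3·1=5≤18, 5·1+3·1=8≤8, objective 10.
(x_1,x_2)=(0,1): 2·0+3·1=3≤18, 5·0+3·1=3≤8, objective 8.
The best lattice point is (0,2), giving 16.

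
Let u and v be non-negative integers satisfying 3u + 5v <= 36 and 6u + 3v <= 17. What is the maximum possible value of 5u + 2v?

12

The continuous relaxation peaks at (2.83, 0) with value 14.17; rounding to a feasible lattice point costs some objective.
(u,v)=(2,1): 3·2+5·1=11≤36, 6·2+3·1=15≤17, objective 12.
(u,v)=(2,0): 3·2+5·0=6≤36, 6·2+3·0=12≤17, objective 10.
Maximum is 12 at (u,v)=(2,1).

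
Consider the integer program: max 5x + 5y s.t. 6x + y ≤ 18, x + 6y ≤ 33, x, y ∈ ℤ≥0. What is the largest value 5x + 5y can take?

35

(x,y)=(2,5) is feasible, giving 35.
(x,y)=(2,4) is feasible, giving 30.
(x,y)=(1,5) is feasible, giving 30.
The best lattice point is (2,5), giving 35.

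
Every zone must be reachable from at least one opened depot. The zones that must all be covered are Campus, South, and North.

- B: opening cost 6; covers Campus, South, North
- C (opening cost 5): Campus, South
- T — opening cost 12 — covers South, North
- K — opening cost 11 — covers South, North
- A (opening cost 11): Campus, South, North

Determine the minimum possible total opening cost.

B alone covers Campus, South, North — every zone.
Total opening cost: 6.
No cover costs less than 6.

6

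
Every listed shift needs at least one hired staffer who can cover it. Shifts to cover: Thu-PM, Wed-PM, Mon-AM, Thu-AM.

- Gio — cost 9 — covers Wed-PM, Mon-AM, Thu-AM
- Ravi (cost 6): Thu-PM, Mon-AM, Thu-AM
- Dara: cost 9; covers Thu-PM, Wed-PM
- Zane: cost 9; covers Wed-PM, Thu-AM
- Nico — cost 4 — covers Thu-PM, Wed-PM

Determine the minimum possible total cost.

Choose Ravi and Nico: together they cover Thu-PM, Wed-PM, Mon-AM, Thu-AM — every shift.
Total cost: 6 + 4 = 10.

10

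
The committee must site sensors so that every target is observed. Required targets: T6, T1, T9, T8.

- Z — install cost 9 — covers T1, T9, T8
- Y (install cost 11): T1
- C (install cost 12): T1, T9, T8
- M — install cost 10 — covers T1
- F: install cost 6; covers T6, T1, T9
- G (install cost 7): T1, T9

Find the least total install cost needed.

15

Choose Z and F: together they cover T6, T1, T9, T8 — every target.
Total install cost: 9 + 6 = 15.
No cover costs less than 15.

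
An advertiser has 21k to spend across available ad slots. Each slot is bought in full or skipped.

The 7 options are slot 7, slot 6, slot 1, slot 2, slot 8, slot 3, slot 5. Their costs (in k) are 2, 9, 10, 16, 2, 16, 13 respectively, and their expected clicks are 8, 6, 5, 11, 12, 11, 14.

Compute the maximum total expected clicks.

34

Allowing fractional choices, the relaxed optimum would be about 36.8, but ad slots are indivisible.
slot 7 + slot 8 + slot 3: cost 2 + 2 + 16 = 20 ≤ 21, expected clicks 8 + 12 + 11 = 31.
slot 7 + slot 2 + slot 8: cost 2 + 16 + 2 = 20 ≤ 21, expected clicks 8 + 11 + 12 = 31.
slot 7 + slot 8 + slot 5: cost 2 + 2 + 13 = 17 ≤ 21, expected clicks 8 + 12 + 14 = 34.
Best is slot 7, slot 8, and slot 5 with total expected clicks 34.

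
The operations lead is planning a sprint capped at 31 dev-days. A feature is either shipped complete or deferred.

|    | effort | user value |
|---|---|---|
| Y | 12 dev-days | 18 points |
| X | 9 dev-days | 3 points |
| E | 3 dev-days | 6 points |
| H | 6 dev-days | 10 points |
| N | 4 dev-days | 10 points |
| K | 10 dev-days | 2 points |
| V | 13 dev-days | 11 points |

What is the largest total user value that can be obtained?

Treat it as a binary knapsack problem.
Y + N + V: effort 12 + 4 + 13 = 29 ≤ 31, user value 18 + 10 + 11 = 39.
Y + E + H + N: effort 12 + 3 + 6 + 4 = 25 ≤ 31, user value 18 + 6 + 10 + 10 = 44.
Y + X + H + N: effort 12 + 9 + 6 + 4 = 31 ≤ 31, user value 18 + 3 + 10 + 10 = 41.
Best is Y, E, H, and N with total user value 44.

44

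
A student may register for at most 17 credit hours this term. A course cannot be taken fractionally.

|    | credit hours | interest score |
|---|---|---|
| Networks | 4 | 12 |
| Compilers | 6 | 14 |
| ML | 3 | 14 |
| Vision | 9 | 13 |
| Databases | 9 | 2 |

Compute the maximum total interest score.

40

Treat it as a binary knapsack problem.
Allowing fractional choices, the relaxed optimum would be about 45.8, but courses are indivisible.
Networks + Compilers + ML: credit hours 4 + 6 + 3 = 13 ≤ 17, interest score 12 + 14 + 14 = 40.
Networks + ML + Vision: credit hours 4 + 3 + 9 = 16 ≤ 17, interest score 12 + 14 + 13 = 39.
Best is Networks, Compilers, and ML with total interest score 40.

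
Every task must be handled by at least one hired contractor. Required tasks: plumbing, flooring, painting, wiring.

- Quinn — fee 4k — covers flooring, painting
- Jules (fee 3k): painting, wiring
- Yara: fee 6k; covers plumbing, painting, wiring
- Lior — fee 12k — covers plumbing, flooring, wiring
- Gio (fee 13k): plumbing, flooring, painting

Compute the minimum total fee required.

The greedy cost-per-new-task heuristic would pick Jules, Quinn, and Yara for 13, but a cheaper cover exists.
Choose Quinn and Yara: together they cover plumbing, flooring, painting, wiring — every task.
Total fee: 4 + 6 = 10.
No cover costs less than 10.

10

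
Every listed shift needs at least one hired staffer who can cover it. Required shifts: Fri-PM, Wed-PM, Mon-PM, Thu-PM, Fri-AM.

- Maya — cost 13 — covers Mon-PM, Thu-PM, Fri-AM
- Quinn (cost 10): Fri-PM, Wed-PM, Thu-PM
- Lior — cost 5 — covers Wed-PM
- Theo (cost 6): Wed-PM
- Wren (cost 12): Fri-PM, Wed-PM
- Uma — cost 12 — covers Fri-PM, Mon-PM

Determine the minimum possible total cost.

23

Choose Maya and Quinn: together they cover Fri-PM, Wed-PM, Mon-PM, Thu-PM, Fri-AM — every shift.
Total cost: 13 + 10 = 23.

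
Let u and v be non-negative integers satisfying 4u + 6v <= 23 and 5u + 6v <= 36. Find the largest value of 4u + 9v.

(u,v)=(1,3): 4·1+6·3=22≤23, 5·1+6·3=23≤36, objective 31.
(u,v)=(0,3): 4·0+6·3=18≤23, 5·0+6·3=18≤36, objective 27.
(u,v)=(2,2): 4·2+6·2=20≤23, 5·2+6·2=22≤36, objective 26.
Maximum is 31 at (u,v)=(1,3).

31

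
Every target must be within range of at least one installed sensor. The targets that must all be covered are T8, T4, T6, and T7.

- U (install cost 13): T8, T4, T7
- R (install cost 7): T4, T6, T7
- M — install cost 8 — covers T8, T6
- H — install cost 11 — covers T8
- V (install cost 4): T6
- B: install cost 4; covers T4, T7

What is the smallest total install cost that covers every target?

Choose M and B: together they cover T8, T4, T6, T7 — every target.
Total install cost: 8 + 4 = 12.
No cover costs less than 12.

12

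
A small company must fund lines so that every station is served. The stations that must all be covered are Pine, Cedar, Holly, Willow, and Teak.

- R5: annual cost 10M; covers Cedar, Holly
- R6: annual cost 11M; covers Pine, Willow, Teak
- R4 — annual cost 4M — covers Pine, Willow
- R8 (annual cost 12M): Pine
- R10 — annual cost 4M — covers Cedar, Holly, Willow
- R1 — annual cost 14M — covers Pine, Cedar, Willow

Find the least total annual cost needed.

15

The greedy cost-per-new-station heuristic would pick R10, R4, and R6 for 19, but a cheaper cover exists.
Choose R6 and R10: together they cover Pine, Cedar, Holly, Willow, Teak — every station.
Total annual cost: 11 + 4 = 15.
No cover costs less than 15.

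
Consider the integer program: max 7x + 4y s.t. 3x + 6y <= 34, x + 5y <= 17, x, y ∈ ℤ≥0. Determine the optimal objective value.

77

Relaxing integrality, the LP optimum is 79.33 at (x,y) = (11.3, 0), which is not an integer point.
(x,y)=(11,0) is feasible, giving 77.
(x,y)=(10,0) is feasible, giving 70.
No feasible integer point exceeds 77.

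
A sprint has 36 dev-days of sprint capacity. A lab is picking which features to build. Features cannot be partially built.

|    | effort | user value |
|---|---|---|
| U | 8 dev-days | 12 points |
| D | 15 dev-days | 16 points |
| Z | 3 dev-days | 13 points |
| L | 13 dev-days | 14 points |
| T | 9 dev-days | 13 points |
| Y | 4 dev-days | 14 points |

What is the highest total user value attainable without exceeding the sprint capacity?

57

Take D, Z, L, and Y: effort 15 + 3 + 13 + 4 = 35 ≤ 36, user value 16 + 13 + 14 + 14 = 57.
No other feasible combination does better.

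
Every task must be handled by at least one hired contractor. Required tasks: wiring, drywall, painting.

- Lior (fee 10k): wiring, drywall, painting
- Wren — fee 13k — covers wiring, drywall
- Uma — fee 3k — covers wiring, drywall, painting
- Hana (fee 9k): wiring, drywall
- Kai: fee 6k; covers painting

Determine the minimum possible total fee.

Uma alone covers wiring, drywall, painting — every task.
Total fee: 3.
No cover costs less than 3.

3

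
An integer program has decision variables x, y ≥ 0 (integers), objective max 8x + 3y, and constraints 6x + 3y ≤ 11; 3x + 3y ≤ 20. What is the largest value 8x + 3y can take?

(x,y)=(1,1) is feasible, giving 11.
(x,y)=(1,0) is feasible, giving 8.
(x,y)=(0,2) is feasible, giving 6.
Maximum is 11 at (x,y)=(1,1).

11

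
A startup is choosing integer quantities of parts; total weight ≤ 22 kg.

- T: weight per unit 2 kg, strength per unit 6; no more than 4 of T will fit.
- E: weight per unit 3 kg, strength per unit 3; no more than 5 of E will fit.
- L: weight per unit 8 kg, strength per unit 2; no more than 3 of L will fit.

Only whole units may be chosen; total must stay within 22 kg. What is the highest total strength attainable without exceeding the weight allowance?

36

Take 4×T and 4×E: weight 20 ≤ 22, strength 4·6 + 4·3 = 36.
T has the best ratio (6/2) and is taken to its limit of 4; remaining capacity is filled optimally with the others.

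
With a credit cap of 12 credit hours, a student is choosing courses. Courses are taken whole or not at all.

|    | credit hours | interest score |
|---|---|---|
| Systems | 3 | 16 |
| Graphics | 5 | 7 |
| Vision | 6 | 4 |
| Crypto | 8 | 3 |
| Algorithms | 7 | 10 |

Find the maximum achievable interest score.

Allowing fractional choices, the relaxed optimum would be about 28.8, but courses are indivisible.
Systems + Graphics: credit hours 3 + 5 = 8 ≤ 12, interest score 16 + 7 = 23.
Systems + Algorithms: credit hours 3 + 7 = 10 ≤ 12, interest score 16 + 10 = 26.
Systems + Vision: credit hours 3 + 6 = 9 ≤ 12, interest score 16 + 4 = 20.
Best is Systems and Algorithms with total interest score 26.

26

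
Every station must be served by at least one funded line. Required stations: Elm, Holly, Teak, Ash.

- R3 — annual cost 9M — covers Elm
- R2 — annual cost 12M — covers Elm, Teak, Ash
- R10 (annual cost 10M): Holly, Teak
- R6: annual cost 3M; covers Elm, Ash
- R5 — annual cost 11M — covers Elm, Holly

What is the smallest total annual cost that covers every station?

Choose R10 and R6: together they cover Elm, Holly, Teak, Ash — every station.
Total annual cost: 10 + 3 = 13.
No cover costs less than 13.

13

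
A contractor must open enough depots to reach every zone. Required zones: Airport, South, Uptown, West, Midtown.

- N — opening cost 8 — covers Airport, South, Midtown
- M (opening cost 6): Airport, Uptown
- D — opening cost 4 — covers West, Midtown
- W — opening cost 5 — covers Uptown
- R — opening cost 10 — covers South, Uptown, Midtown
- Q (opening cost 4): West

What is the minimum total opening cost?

The greedy cost-per-new-zone heuristic would pick D, M, and N for 18, but a cheaper cover exists.
Choose N, D, and W: together they cover Airport, South, Uptown, West, Midtown — every zone.
Total opening cost: 8 + 4 + 5 = 17.
No cover costs less than 17.

17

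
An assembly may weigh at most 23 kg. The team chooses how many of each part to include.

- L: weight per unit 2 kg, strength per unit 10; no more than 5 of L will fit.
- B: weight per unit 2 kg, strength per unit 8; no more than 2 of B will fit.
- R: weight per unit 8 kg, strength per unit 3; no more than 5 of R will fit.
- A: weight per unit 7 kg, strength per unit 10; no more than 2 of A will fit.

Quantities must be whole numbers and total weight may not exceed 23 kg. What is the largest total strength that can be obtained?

This is a bounded integer knapsack.
5×L, 2×B, and 1×R: weight 22 ≤ 23, strength 5·10 + 2·8 + 1·3 = 69.
5×L, 2×B, and 1×A: weight 21 ≤ 23, strength 5·10 + 2·8 + 1·10 = 76.
Best is 76.

76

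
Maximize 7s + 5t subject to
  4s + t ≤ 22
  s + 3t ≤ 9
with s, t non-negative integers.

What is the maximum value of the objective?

The continuous relaxation peaks at (5.18, 1.27) with value 42.64; rounding to a feasible lattice point costs some objective.
(s,t)=(5,1): 4·5+1·1=21≤22, 1·5+3·1=8≤9, objective 40.
(s,t)=(5,0): 4·5+1·0=20≤22, 1·5+3·0=5≤9, objective 35.
(s,t)=(4,1): 4·4+1·1=17≤22, 1·4+3·1=7≤9, objective 33.
(s,t)=(4,0): 4·4+1·0=16≤22, 1·4+3·0=4≤9, objective 28.
No feasible integer point exceeds 40.

40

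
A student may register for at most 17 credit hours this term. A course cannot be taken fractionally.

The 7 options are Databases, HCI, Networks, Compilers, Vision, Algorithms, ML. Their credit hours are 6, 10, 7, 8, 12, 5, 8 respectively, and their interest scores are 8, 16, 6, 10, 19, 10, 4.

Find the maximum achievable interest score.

29

This is a 0-1 knapsack instance.
Allowing fractional choices, the relaxed optimum would be about 29.2, but courses are indivisible.
Vision + Algorithms: credit hours 12 + 5 = 17 ≤ 17, interest score 19 + 10 = 29.
HCI + Algorithms: credit hours 10 + 5 = 15 ≤ 17, interest score 16 + 10 = 26.
Best is Vision and Algorithms with total interest score 29.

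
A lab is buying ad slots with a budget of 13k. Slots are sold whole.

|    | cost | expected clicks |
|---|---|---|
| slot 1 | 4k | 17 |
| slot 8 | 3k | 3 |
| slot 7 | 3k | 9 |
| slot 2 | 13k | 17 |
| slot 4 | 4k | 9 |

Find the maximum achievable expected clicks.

slot 1 + slot 8 + slot 7: cost 4 + 3 + 3 = 10 ≤ 13, expected clicks 17 + 3 + 9 = 29.
slot 1 + slot 7 + slot 4: cost 4 + 3 + 4 = 11 ≤ 13, expected clicks 17 + 9 + 9 = 35.
slot 1 + slot 8 + slot 4: cost 4 + 3 + 4 = 11 ≤ 13, expected clicks 17 + 3 + 9 = 29.
Best is slot 1, slot 7, and slot 4 with total expected clicks 35.

35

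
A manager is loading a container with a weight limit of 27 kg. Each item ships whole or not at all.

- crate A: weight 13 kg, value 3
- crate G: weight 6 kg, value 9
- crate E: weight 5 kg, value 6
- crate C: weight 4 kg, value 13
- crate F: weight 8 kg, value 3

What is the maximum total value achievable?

31

Take crate G, crate E, crate C, and crate F: weight 6 + 5 + 4 + 8 = 23 ≤ 27, value 9 + 6 + 13 + 3 = 31.
No other feasible combination does better.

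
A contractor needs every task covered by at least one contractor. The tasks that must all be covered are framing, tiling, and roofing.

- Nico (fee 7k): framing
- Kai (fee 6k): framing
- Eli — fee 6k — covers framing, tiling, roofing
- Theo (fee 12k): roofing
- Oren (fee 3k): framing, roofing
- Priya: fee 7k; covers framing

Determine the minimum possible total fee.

This is an integer covering problem.
The greedy cost-per-new-task heuristic would pick Oren and Eli for 9, but a cheaper cover exists.
Eli alone covers framing, tiling, roofing — every task.
Total fee: 6.
No cover costs less than 6.

6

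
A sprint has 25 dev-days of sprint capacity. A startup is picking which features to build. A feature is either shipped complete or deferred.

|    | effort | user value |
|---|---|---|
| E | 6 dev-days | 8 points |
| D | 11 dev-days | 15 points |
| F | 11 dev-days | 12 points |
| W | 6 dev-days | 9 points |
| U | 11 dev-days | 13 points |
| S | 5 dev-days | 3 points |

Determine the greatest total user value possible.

32

Allowing fractional choices, the relaxed optimum would be about 34.4, but features are indivisible.
E + W + U: effort 6 + 6 + 11 = 23 ≤ 25, user value 8 + 9 + 13 = 30.
E + F + W: effort 6 + 11 + 6 = 23 ≤ 25, user value 8 + 12 + 9 = 29.
E + D + W: effort 6 + 11 + 6 = 23 ≤ 25, user value 8 + 15 + 9 = 32.
Best is E, D, and W with total user value 32.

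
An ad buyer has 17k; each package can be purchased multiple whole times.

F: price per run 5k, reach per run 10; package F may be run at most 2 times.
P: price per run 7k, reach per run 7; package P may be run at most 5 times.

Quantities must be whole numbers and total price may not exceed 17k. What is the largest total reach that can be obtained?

F has the best ratio (10/5); taking only F gives at most 2×10 = 20 (stopped by the supply cap of 2).
Mixing does better — 2×F and 1×P: price 17 ≤ 17, reach 2·10 + 1·7 = 27.

27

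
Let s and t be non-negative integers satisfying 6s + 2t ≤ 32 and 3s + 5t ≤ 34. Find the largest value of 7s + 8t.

Relaxing integrality, the LP optimum is 62.83 at (s,t) = (3.83, 4.5), which is not an integer point.
(s,t)=(3,5): 6·3+2·5=28≤32, 3·3+5·5=34≤34, objective 61.
(s,t)=(4,4): 6·4+2·4=32≤32, 3·4+5·4=32≤34, objective 60.
(s,t)=(2,5): 6·2+2·5=22≤32, 3·2+5·5=31≤34, objective 54.
No feasible integer point exceeds 61.

61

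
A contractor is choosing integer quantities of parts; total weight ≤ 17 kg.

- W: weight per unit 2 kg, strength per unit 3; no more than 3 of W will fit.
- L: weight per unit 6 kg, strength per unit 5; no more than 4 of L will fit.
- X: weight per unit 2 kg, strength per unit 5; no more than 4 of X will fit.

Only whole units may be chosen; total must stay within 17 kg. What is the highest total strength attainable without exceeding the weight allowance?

This is a bounded integer knapsack.
Take 3×W and 4×X: weight 14 ≤ 17, strength 3·3 + 4·5 = 29.
X has the best ratio (5/2) and is taken to its limit of 4; remaining capacity is filled optimally with the others.

29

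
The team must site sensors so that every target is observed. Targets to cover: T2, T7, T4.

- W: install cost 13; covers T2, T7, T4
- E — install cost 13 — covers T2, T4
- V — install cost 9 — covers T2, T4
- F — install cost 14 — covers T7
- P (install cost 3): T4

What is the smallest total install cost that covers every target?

The greedy cost-per-new-target heuristic would pick P and W for 16, but a cheaper cover exists.
W alone covers T2, T7, T4 — every target.
Total install cost: 13.
No cover costs less than 13.

13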